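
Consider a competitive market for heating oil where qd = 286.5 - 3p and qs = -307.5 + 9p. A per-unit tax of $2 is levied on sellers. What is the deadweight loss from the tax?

Deadweight loss = 4.5

Pre-tax equilibrium: p* = 49.5, q* = 138.
Tax on sellers shifts supply to qs = -307.5 + 9(p − 2) = -325.5 + 9p.
286.5 - 3p = -325.5 + 9p gives buyer price pb = 51; sellers receive ps = 51 − 2 = 49.
New quantity: q = 286.5 − 3(51) = 133.5.
DWL = ½ × 2 × (138 − 133.5) = 4.5.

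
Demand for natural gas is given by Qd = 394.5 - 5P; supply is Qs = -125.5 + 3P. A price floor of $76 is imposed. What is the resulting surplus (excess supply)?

Equilibrium price would be P* = 65, so the floor at 76 binds.
At P = 76: Qd = 14.5, Qs = 102.5.
Surplus = 102.5 − 14.5 = 88.

Surplus = 88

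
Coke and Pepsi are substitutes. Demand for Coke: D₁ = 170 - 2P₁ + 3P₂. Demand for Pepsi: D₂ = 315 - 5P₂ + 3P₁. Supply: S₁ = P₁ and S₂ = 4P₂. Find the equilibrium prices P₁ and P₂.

Market 1: 170 - 2P₁ + 3P₂ = P₁ → 3P₁ - 3P₂ = 170.
Market 2: 9P₂ - 3P₁ = 315.
Eliminating P₂: 9×(1) + 3×(2) gives 18P₁ = 2475, so P₁ = 137.5.
Back-substitute into (2): P₂ = (315 + 3×137.5) / 9 = 485/6.

P₁ = 137.5, P₂ = 485/6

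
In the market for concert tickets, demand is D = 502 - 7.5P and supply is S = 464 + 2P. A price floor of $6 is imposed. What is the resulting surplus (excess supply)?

Equilibrium price would be P* = 4, so the floor at 6 binds.
At P = 6: D = 457, S = 476.
Surplus = 476 − 457 = 19.

Surplus = 19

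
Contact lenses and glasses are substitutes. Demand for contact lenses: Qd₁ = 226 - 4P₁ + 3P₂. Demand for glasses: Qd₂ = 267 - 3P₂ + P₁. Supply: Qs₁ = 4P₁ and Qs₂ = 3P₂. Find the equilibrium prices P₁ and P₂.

P₁ = 719/15, P₂ = 2362/45

Market 1: 226 - 4P₁ + 3P₂ = 4P₁ → 8P₁ - 3P₂ = 226.
Market 2: 6P₂ - P₁ = 267.
Eliminating P₂: 6×(1) + 3×(2) gives 45P₁ = 2157, so P₁ = 719/15.
Back-substitute into (2): P₂ = (267 + 1×719/15) / 6 = 2362/45.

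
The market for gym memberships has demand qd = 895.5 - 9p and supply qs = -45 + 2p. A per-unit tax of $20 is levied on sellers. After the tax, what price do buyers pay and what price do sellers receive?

Buyers pay 1961/22, sellers receive 1521/22

Pre-tax equilibrium: p* = 85.5, q* = 126.
Tax on sellers shifts supply to qs = -45 + 2(p − 20) = -85 + 2p.
895.5 - 9p = -85 + 2p gives buyer price pb = 1961/22; sellers receive ps = 1961/22 − 20 = 1521/22.
New quantity: q = 895.5 − 9(1961/22) = 1026/11.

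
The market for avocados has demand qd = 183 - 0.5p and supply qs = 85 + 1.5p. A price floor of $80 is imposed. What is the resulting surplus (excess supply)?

Surplus = 62

Equilibrium price would be p* = 49, so the floor at 80 binds.
At p = 80: qd = 143, qs = 205.
Surplus = 205 − 143 = 62.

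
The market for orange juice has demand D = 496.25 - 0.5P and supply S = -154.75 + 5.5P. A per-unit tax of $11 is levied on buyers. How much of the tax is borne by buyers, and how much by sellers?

Buyers bear 121/12, sellers bear 11/12

Pre-tax equilibrium: P* = 108.5, Q* = 442.
Tax on buyers shifts demand to D = 496.25 − 0.5(P + 11) = 490.75 - 0.5P.
490.75 - 0.5P = -154.75 + 5.5P gives seller price Ps = 1291/12; buyers pay Pb = 1291/12 + 11 = 1423/12.
New quantity: Q = 496.25 − 0.5(1423/12) = 10487/24.
Buyer burden = 1423/12 − 108.5 = 121/12; seller burden = 108.5 − 1291/12 = 11/12.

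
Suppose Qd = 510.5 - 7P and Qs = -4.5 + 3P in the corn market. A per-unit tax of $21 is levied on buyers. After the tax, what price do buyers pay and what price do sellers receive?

Pre-tax equilibrium: P* = 51.5, Q* = 150.
Tax on buyers shifts demand to Qd = 510.5 − 7(P + 21) = 363.5 - 7P.
363.5 - 7P = -4.5 + 3P gives seller price Ps = 36.8; buyers pay Pb = 36.8 + 21 = 57.8.
New quantity: Q = 510.5 − 7(57.8) = 105.9.

Buyers pay $57.8, sellers receive $36.8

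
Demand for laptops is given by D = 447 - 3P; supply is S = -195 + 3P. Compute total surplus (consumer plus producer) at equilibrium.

Equilibrium: 447 - 3P = -195 + 3P gives P* = 107, Q* = 126.
Demand choke price: P = 149; supply starts at P = 65.
CS = ½(149 − 107)(126) = 2646; PS = ½(107 − 65)(126) = 2646.

Total surplus = 5292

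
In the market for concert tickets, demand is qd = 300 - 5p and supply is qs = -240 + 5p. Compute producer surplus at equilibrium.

Producer surplus = 90

Equilibrium: 300 - 5p = -240 + 5p gives p* = 54, q* = 30.
Supply starts at p = 48 (where qs = 0).
PS = ½(54 − 48)(30) = 90.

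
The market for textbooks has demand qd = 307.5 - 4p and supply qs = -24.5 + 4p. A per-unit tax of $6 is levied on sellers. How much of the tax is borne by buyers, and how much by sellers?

Buyers bear $3, sellers bear $3

Pre-tax equilibrium: p* = 41.5, q* = 141.5.
Tax on sellers shifts supply to qs = -24.5 + 4(p − 6) = -48.5 + 4p.
307.5 - 4p = -48.5 + 4p gives buyer price pb = 44.5; sellers receive ps = 44.5 − 6 = 38.5.
New quantity: q = 307.5 − 4(44.5) = 129.5.
Buyer burden = 44.5 − 41.5 = 3; seller burden = 41.5 − 38.5 = 3.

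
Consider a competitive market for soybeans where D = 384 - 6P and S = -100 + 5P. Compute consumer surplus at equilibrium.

Consumer surplus = 1200

Equilibrium: 384 - 6P = -100 + 5P gives P* = 44, Q* = 120.
Demand choke price (D = 0): P = 64.
CS = ½(64 − 44)(120) = 1200.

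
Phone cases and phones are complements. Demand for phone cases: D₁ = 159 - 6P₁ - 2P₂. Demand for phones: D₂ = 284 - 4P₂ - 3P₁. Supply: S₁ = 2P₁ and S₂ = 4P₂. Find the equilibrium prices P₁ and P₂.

Market 1: 159 - 6P₁ - 2P₂ = 2P₁ → 8P₁ + 2P₂ = 159.
Market 2: 8P₂ + 3P₁ = 284.
Eliminating P₂: 8×(1) − 2×(2) gives 58P₁ = 704, so P₁ = 352/29.
Back-substitute into (2): P₂ = (284 − 3×352/29) / 8 = 1795/58.

P₁ = 352/29, P₂ = 1795/58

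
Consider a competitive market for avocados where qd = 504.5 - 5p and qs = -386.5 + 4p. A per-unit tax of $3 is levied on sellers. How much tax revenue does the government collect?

Pre-tax equilibrium: p* = 99, q* = 9.5.
Tax on sellers shifts supply to qs = -386.5 + 4(p − 3) = -398.5 + 4p.
504.5 - 5p = -398.5 + 4p gives buyer price pb = 301/3; sellers receive ps = 301/3 − 3 = 292/3.
New quantity: q = 504.5 − 5(301/3) = 17/6.
Revenue = 3 × 17/6 = 8.5.

Tax revenue = 8.5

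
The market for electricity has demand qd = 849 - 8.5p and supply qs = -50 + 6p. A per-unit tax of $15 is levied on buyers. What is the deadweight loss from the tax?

Pre-tax equilibrium: p* = 62, q* = 322.
Tax on buyers shifts demand to qd = 849 − 8.5(p + 15) = 721.5 - 8.5p.
721.5 - 8.5p = -50 + 6p gives seller price ps = 1543/29; buyers pay pb = 1543/29 + 15 = 1978/29.
New quantity: q = 849 − 8.5(1978/29) = 7808/29.
DWL = ½ × 15 × (322 − 7808/29) = 11475/29.

Deadweight loss = 11475/29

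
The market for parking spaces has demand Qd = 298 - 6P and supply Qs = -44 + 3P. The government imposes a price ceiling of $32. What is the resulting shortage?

Shortage = 54

Equilibrium price would be P* = 38, so the ceiling at 32 binds.
At P = 32: Qd = 298 − 6(32) = 106, Qs = -44 + 3(32) = 52.
Shortage = 106 − 52 = 54.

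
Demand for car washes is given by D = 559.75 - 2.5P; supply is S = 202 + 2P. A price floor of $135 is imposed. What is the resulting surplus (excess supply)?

Equilibrium price would be P* = 79.5, so the floor at 135 binds.
At P = 135: D = 222.25, S = 472.
Surplus = 472 − 222.25 = 249.75.

Surplus = 249.75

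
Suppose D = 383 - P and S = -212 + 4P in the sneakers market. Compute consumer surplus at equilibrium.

Consumer surplus = 34848

Equilibrium: 383 - P = -212 + 4P gives P* = 119, Q* = 264.
Demand choke price (D = 0): P = 383.
CS = ½(383 − 119)(264) = 34848.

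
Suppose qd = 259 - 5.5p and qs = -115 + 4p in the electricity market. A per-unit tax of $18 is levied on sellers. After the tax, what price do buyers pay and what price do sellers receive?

Buyers pay 892/19, sellers receive 550/19

Pre-tax equilibrium: p* = 748/19, q* = 807/19.
Tax on sellers shifts supply to qs = -115 + 4(p − 18) = -187 + 4p.
259 - 5.5p = -187 + 4p gives buyer price pb = 892/19; sellers receive ps = 892/19 − 18 = 550/19.
New quantity: q = 259 − 5.5(892/19) = 15/19.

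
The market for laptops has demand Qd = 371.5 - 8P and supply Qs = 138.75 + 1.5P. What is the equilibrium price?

Set Qd = Qs: 371.5 - 8P = 138.75 + 1.5P.
232.75 = 9.5P, so P* = 24.5.
Q* = 371.5 − 8(24.5) = 175.5.

P* = 24.5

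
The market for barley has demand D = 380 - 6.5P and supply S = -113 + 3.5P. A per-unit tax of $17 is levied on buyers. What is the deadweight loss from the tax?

Deadweight loss = 328.7375

Pre-tax equilibrium: P* = 49.3, Q* = 59.55.
Tax on buyers shifts demand to D = 380 − 6.5(P + 17) = 269.5 - 6.5P.
269.5 - 6.5P = -113 + 3.5P gives seller price Ps = 38.25; buyers pay Pb = 38.25 + 17 = 55.25.
New quantity: Q = 380 − 6.5(55.25) = 20.875.
DWL = ½ × 17 × (59.55 − 20.875) = 328.7375.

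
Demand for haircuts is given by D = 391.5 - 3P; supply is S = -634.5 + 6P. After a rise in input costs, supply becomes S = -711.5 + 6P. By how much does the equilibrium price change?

Original equilibrium: P* = 114, Q* = 49.5.
New equilibrium: 391.5 - 3P = -711.5 + 6P, so 1103 = 9P and P' = 1103/9; Q' = 391.5 − 3(1103/9) = 143/6.
Change in price: 1103/9 − 114 = 77/9.

ΔP = 77/9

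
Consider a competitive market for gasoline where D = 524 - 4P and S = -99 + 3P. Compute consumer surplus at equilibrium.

Equilibrium: 524 - 4P = -99 + 3P gives P* = 89, Q* = 168.
Demand choke price (D = 0): P = 131.
CS = ½(131 − 89)(168) = 3528.

Consumer surplus = 3528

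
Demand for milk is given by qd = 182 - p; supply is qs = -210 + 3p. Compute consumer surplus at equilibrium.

Consumer surplus = 3528

Equilibrium: 182 - p = -210 + 3p gives p* = 98, q* = 84.
Demand choke price (qd = 0): p = 182.
CS = ½(182 − 98)(84) = 3528.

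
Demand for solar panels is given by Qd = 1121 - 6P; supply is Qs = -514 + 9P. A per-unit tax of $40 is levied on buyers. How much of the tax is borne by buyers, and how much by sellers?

Buyers bear $24, sellers bear $16

Pre-tax equilibrium: P* = 109, Q* = 467.
Tax on buyers shifts demand to Qd = 1121 − 6(P + 40) = 881 - 6P.
881 - 6P = -514 + 9P gives seller price Ps = 93; buyers pay Pb = 93 + 40 = 133.
New quantity: Q = 1121 − 6(133) = 323.
Buyer burden = 133 − 109 = 24; seller burden = 109 − 93 = 16.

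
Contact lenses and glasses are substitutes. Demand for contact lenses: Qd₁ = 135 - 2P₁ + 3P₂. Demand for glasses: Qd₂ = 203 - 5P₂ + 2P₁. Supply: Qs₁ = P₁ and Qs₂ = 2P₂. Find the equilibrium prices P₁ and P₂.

Market 1: 135 - 2P₁ + 3P₂ = P₁ → 3P₁ - 3P₂ = 135.
Market 2: 7P₂ - 2P₁ = 203.
Eliminating P₂: 7×(1) + 3×(2) gives 15P₁ = 1554, so P₁ = 103.6.
Back-substitute into (2): P₂ = (203 + 2×103.6) / 7 = 58.6.

P₁ = 103.6, P₂ = 58.6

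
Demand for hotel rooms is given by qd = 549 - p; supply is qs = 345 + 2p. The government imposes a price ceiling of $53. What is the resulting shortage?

Equilibrium price would be p* = 68, so the ceiling at 53 binds.
At p = 53: qd = 549 − 1(53) = 496, qs = 345 + 2(53) = 451.
Shortage = 496 − 451 = 45.

Shortage = 45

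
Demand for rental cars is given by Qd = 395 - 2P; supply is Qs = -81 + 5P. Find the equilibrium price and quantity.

P* = 68, Q* = 259

Set Qd = Qs: 395 - 2P = -81 + 5P.
476 = 7P, so P* = 68.
Q* = 395 − 2(68) = 259.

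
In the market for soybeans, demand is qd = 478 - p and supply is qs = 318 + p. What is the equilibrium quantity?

Set qd = qs: 478 - p = 318 + p.
160 = 2p, so p* = 80.
q* = 478 − 1(80) = 398.

q* = 398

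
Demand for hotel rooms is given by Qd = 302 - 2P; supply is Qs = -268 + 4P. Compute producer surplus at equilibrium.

Producer surplus = 1568

Equilibrium: 302 - 2P = -268 + 4P gives P* = 95, Q* = 112.
Supply starts at P = 67 (where Qs = 0).
PS = ½(95 − 67)(112) = 1568.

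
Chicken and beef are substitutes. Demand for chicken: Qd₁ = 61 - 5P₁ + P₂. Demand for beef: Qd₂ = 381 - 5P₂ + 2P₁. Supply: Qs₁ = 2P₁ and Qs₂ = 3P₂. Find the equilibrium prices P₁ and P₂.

Market 1: 61 - 5P₁ + P₂ = 2P₁ → 7P₁ - P₂ = 61.
Market 2: 8P₂ - 2P₁ = 381.
Eliminating P₂: 8×(1) + 1×(2) gives 54P₁ = 869, so P₁ = 869/54.
Back-substitute into (2): P₂ = (381 + 2×869/54) / 8 = 2789/54.

P₁ = 869/54, P₂ = 2789/54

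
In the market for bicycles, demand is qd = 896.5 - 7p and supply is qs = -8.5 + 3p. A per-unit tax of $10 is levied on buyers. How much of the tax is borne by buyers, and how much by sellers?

Pre-tax equilibrium: p* = 90.5, q* = 263.
Tax on buyers shifts demand to qd = 896.5 − 7(p + 10) = 826.5 - 7p.
826.5 - 7p = -8.5 + 3p gives seller price ps = 83.5; buyers pay pb = 83.5 + 10 = 93.5.
New quantity: q = 896.5 − 7(93.5) = 242.
Buyer burden = 93.5 − 90.5 = 3; seller burden = 90.5 − 83.5 = 7.

Buyers bear $3, sellers bear $7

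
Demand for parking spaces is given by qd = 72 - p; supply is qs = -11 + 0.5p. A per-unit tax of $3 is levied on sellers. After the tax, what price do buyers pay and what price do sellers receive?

Pre-tax equilibrium: p* = 166/3, q* = 50/3.
Tax on sellers shifts supply to qs = -11 + 0.5(p − 3) = -12.5 + 0.5p.
72 - p = -12.5 + 0.5p gives buyer price pb = 169/3; sellers receive ps = 169/3 − 3 = 160/3.
New quantity: q = 72 − 1(169/3) = 47/3.

Buyers pay 169/3, sellers receive 160/3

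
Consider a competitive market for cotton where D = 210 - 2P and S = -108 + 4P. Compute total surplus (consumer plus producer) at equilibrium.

Equilibrium: 210 - 2P = -108 + 4P gives P* = 53, Q* = 104.
Demand choke price: P = 105; supply starts at P = 27.
CS = ½(105 − 53)(104) = 2704; PS = ½(53 − 27)(104) = 1352.

Total surplus = 4056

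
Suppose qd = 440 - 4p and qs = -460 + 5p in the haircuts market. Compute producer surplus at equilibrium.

Producer surplus = 160

Equilibrium: 440 - 4p = -460 + 5p gives p* = 100, q* = 40.
Supply starts at p = 92 (where qs = 0).
PS = ½(100 − 92)(40) = 160.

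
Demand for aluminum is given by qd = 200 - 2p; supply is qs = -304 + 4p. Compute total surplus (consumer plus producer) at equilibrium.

Equilibrium: 200 - 2p = -304 + 4p gives p* = 84, q* = 32.
Demand choke price: p = 100; supply starts at p = 76.
CS = ½(100 − 84)(32) = 256; PS = ½(84 − 76)(32) = 128.

Total surplus = 384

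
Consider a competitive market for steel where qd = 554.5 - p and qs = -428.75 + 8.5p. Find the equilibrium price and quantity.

Set qd = qs: 554.5 - p = -428.75 + 8.5p.
983.25 = 9.5p, so p* = 103.5.
q* = 554.5 − 1(103.5) = 451.

p* = 103.5, q* = 451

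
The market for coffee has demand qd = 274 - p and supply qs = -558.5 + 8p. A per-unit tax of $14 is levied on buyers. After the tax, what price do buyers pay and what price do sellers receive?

Pre-tax equilibrium: p* = 92.5, q* = 181.5.
Tax on buyers shifts demand to qd = 274 − 1(p + 14) = 260 - p.
260 - p = -558.5 + 8p gives seller price ps = 1637/18; buyers pay pb = 1637/18 + 14 = 1889/18.
New quantity: q = 274 − 1(1889/18) = 3043/18.

Buyers pay 1889/18, sellers receive 1637/18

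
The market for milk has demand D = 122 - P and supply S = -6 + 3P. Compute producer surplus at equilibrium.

Producer surplus = 1350

Equilibrium: 122 - P = -6 + 3P gives P* = 32, Q* = 90.
Supply starts at P = 2 (where S = 0).
PS = ½(32 − 2)(90) = 1350.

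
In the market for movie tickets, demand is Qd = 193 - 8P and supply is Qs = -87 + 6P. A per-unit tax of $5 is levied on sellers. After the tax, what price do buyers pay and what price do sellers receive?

Pre-tax equilibrium: P* = 20, Q* = 33.
Tax on sellers shifts supply to Qs = -87 + 6(P − 5) = -117 + 6P.
193 - 8P = -117 + 6P gives buyer price Pb = 155/7; sellers receive Ps = 155/7 − 5 = 120/7.
New quantity: Q = 193 − 8(155/7) = 111/7.

Buyers pay 155/7, sellers receive 120/7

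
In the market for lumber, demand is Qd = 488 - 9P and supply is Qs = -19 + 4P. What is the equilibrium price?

Set Qd = Qs: 488 - 9P = -19 + 4P.
507 = 13P, so P* = 39.
Q* = 488 − 9(39) = 137.

P* = 39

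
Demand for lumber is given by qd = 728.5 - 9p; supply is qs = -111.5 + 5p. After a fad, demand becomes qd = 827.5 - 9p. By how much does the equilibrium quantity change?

Δq = 495/14

Original equilibrium: p* = 60, q* = 188.5.
New equilibrium: 827.5 - 9p = -111.5 + 5p, so 939 = 14p and p' = 939/14; q' = 827.5 − 9(939/14) = 1567/7.
Change in quantity: 1567/7 − 188.5 = 495/14.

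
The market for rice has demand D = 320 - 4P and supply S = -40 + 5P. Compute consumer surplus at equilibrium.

Consumer surplus = 3200

Equilibrium: 320 - 4P = -40 + 5P gives P* = 40, Q* = 160.
Demand choke price (D = 0): P = 80.
CS = ½(80 − 40)(160) = 3200.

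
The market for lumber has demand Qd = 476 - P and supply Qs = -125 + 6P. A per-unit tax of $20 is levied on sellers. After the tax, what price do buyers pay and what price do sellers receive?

Buyers pay $103, sellers receive $83

Pre-tax equilibrium: P* = 601/7, Q* = 2731/7.
Tax on sellers shifts supply to Qs = -125 + 6(P − 20) = -245 + 6P.
476 - P = -245 + 6P gives buyer price Pb = 103; sellers receive Ps = 103 − 20 = 83.
New quantity: Q = 476 − 1(103) = 373.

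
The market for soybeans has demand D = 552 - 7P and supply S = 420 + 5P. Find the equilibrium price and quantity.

Set D = S: 552 - 7P = 420 + 5P.
132 = 12P, so P* = 11.
Q* = 552 − 7(11) = 475.

P* = 11, Q* = 475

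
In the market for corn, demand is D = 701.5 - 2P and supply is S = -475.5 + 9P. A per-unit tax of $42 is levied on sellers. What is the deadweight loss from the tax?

Deadweight loss = 15876/11

Pre-tax equilibrium: P* = 107, Q* = 487.5.
Tax on sellers shifts supply to S = -475.5 + 9(P − 42) = -853.5 + 9P.
701.5 - 2P = -853.5 + 9P gives buyer price Pb = 1555/11; sellers receive Ps = 1555/11 − 42 = 1093/11.
New quantity: Q = 701.5 − 2(1555/11) = 9213/22.
DWL = ½ × 42 × (487.5 − 9213/22) = 15876/11.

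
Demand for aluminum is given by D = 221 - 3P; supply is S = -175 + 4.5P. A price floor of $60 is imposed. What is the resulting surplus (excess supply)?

Equilibrium price would be P* = 52.8, so the floor at 60 binds.
At P = 60: D = 41, S = 95.
Surplus = 95 − 41 = 54.

Surplus = 54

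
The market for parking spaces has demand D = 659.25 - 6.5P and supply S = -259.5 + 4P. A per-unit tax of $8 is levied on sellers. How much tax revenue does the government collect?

Tax revenue = 11876/21

Pre-tax equilibrium: P* = 87.5, Q* = 90.5.
Tax on sellers shifts supply to S = -259.5 + 4(P − 8) = -291.5 + 4P.
659.25 - 6.5P = -291.5 + 4P gives buyer price Pb = 3803/42; sellers receive Ps = 3803/42 − 8 = 3467/42.
New quantity: Q = 659.25 − 6.5(3803/42) = 2969/42.
Revenue = 8 × 2969/42 = 11876/21.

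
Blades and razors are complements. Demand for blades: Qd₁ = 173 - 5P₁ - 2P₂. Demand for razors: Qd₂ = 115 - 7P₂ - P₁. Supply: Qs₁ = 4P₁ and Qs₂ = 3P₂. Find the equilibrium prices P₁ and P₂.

P₁ = 375/22, P₂ = 431/44

Market 1: 173 - 5P₁ - 2P₂ = 4P₁ → 9P₁ + 2P₂ = 173.
Market 2: 10P₂ + P₁ = 115.
Eliminating P₂: 10×(1) − 2×(2) gives 88P₁ = 1500, so P₁ = 375/22.
Back-substitute into (2): P₂ = (115 − 1×375/22) / 10 = 431/44.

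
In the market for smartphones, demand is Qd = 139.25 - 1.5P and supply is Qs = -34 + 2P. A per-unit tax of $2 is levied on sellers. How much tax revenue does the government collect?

Tax revenue = 886/7

Pre-tax equilibrium: P* = 49.5, Q* = 65.
Tax on sellers shifts supply to Qs = -34 + 2(P − 2) = -38 + 2P.
139.25 - 1.5P = -38 + 2P gives buyer price Pb = 709/14; sellers receive Ps = 709/14 − 2 = 681/14.
New quantity: Q = 139.25 − 1.5(709/14) = 443/7.
Revenue = 2 × 443/7 = 886/7.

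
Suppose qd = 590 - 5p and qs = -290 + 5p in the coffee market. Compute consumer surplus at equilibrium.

Equilibrium: 590 - 5p = -290 + 5p gives p* = 88, q* = 150.
Demand choke price (qd = 0): p = 118.
CS = ½(118 − 88)(150) = 2250.

Consumer surplus = 2250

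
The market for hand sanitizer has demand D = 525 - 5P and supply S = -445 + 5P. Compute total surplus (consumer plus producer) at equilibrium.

Total surplus = 320

Equilibrium: 525 - 5P = -445 + 5P gives P* = 97, Q* = 40.
Demand choke price: P = 105; supply starts at P = 89.
CS = ½(105 − 97)(40) = 160; PS = ½(97 − 89)(40) = 160.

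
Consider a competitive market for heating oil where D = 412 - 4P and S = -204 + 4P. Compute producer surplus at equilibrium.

Producer surplus = 1352

Equilibrium: 412 - 4P = -204 + 4P gives P* = 77, Q* = 104.
Supply starts at P = 51 (where S = 0).
PS = ½(77 − 51)(104) = 1352.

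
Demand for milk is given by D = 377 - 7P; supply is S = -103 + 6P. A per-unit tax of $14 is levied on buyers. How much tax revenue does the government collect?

Pre-tax equilibrium: P* = 480/13, Q* = 1541/13.
Tax on buyers shifts demand to D = 377 − 7(P + 14) = 279 - 7P.
279 - 7P = -103 + 6P gives seller price Ps = 382/13; buyers pay Pb = 382/13 + 14 = 564/13.
New quantity: Q = 377 − 7(564/13) = 953/13.
Revenue = 14 × 953/13 = 13342/13.

Tax revenue = 13342/13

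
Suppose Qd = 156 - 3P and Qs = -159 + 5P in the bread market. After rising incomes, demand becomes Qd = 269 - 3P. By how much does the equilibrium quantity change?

ΔQ = 70.625

Original equilibrium: P* = 39.375, Q* = 37.875.
New equilibrium: 269 - 3P = -159 + 5P, so 428 = 8P and P' = 53.5; Q' = 269 − 3(53.5) = 108.5.
Change in quantity: 108.5 − 37.875 = 70.625.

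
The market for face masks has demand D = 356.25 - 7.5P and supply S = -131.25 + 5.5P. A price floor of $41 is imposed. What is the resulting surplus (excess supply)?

Surplus = 45.5

Equilibrium price would be P* = 37.5, so the floor at 41 binds.
At P = 41: D = 48.75, S = 94.25.
Surplus = 94.25 − 48.75 = 45.5.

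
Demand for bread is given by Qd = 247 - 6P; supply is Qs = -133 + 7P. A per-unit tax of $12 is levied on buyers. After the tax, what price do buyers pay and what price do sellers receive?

Pre-tax equilibrium: P* = 380/13, Q* = 931/13.
Tax on buyers shifts demand to Qd = 247 − 6(P + 12) = 175 - 6P.
175 - 6P = -133 + 7P gives seller price Ps = 308/13; buyers pay Pb = 308/13 + 12 = 464/13.
New quantity: Q = 247 − 6(464/13) = 427/13.

Buyers pay 464/13, sellers receive 308/13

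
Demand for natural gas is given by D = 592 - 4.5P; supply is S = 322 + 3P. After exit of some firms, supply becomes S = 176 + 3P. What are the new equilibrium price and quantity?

P' = 832/15, Q' = 342.4

Original equilibrium: P* = 36, Q* = 430.
New equilibrium: 592 - 4.5P = 176 + 3P, so 416 = 7.5P and P' = 832/15; Q' = 592 − 4.5(832/15) = 342.4.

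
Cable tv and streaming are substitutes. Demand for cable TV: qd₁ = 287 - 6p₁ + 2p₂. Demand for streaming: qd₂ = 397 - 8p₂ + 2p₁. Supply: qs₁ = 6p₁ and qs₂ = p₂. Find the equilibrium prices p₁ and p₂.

p₁ = 3377/104, p₂ = 2669/52

Market 1: 287 - 6p₁ + 2p₂ = 6p₁ → 12p₁ - 2p₂ = 287.
Market 2: 9p₂ - 2p₁ = 397.
Eliminating p₂: 9×(1) + 2×(2) gives 104p₁ = 3377, so p₁ = 3377/104.
Back-substitute into (2): p₂ = (397 + 2×3377/104) / 9 = 2669/52.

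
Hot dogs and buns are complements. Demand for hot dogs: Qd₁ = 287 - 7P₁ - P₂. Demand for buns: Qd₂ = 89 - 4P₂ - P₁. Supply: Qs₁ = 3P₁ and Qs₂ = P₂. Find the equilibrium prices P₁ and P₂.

Market 1: 287 - 7P₁ - P₂ = 3P₁ → 10P₁ + P₂ = 287.
Market 2: 5P₂ + P₁ = 89.
Eliminating P₂: 5×(1) − 1×(2) gives 49P₁ = 1346, so P₁ = 1346/49.
Back-substitute into (2): P₂ = (89 − 1×1346/49) / 5 = 603/49.

P₁ = 1346/49, P₂ = 603/49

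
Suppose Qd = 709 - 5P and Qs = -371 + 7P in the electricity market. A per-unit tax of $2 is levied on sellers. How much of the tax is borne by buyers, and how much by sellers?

Buyers bear 7/6, sellers bear 5/6

Pre-tax equilibrium: P* = 90, Q* = 259.
Tax on sellers shifts supply to Qs = -371 + 7(P − 2) = -385 + 7P.
709 - 5P = -385 + 7P gives buyer price Pb = 547/6; sellers receive Ps = 547/6 − 2 = 535/6.
New quantity: Q = 709 − 5(547/6) = 1519/6.
Buyer burden = 547/6 − 90 = 7/6; seller burden = 90 − 535/6 = 5/6.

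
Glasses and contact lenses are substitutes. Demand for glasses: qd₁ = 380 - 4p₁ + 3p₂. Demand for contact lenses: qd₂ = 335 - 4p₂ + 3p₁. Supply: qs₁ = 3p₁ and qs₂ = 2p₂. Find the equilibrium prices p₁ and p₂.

p₁ = 1095/11, p₂ = 3485/33

Market 1: 380 - 4p₁ + 3p₂ = 3p₁ → 7p₁ - 3p₂ = 380.
Market 2: 6p₂ - 3p₁ = 335.
Eliminating p₂: 6×(1) + 3×(2) gives 33p₁ = 3285, so p₁ = 1095/11.
Back-substitute into (2): p₂ = (335 + 3×1095/11) / 6 = 3485/33.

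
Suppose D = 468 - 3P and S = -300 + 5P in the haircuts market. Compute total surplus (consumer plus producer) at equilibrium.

Total surplus = 8640

Equilibrium: 468 - 3P = -300 + 5P gives P* = 96, Q* = 180.
Demand choke price: P = 156; supply starts at P = 60.
CS = ½(156 − 96)(180) = 5400; PS = ½(96 − 60)(180) = 3240.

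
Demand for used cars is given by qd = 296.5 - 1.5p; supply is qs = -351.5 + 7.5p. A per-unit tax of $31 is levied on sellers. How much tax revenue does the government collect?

Tax revenue = 4642.25

Pre-tax equilibrium: p* = 72, q* = 188.5.
Tax on sellers shifts supply to qs = -351.5 + 7.5(p − 31) = -584 + 7.5p.
296.5 - 1.5p = -584 + 7.5p gives buyer price pb = 587/6; sellers receive ps = 587/6 − 31 = 401/6.
New quantity: q = 296.5 − 1.5(587/6) = 149.75.
Revenue = 31 × 149.75 = 4642.25.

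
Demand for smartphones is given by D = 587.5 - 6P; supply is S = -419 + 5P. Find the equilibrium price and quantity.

P* = 91.5, Q* = 38.5

Set D = S: 587.5 - 6P = -419 + 5P.
1006.5 = 11P, so P* = 91.5.
Q* = 587.5 − 6(91.5) = 38.5.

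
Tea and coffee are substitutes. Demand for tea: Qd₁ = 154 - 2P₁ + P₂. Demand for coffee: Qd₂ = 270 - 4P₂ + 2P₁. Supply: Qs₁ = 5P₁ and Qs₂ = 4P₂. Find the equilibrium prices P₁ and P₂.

P₁ = 751/27, P₂ = 1099/27

Market 1: 154 - 2P₁ + P₂ = 5P₁ → 7P₁ - P₂ = 154.
Market 2: 8P₂ - 2P₁ = 270.
Eliminating P₂: 8×(1) + 1×(2) gives 54P₁ = 1502, so P₁ = 751/27.
Back-substitute into (2): P₂ = (270 + 2×751/27) / 8 = 1099/27.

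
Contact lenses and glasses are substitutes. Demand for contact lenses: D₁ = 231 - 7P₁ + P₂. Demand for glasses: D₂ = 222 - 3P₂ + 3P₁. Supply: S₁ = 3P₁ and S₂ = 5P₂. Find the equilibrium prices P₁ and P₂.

Market 1: 231 - 7P₁ + P₂ = 3P₁ → 10P₁ - P₂ = 231.
Market 2: 8P₂ - 3P₁ = 222.
Eliminating P₂: 8×(1) + 1×(2) gives 77P₁ = 2070, so P₁ = 2070/77.
Back-substitute into (2): P₂ = (222 + 3×2070/77) / 8 = 2913/77.

P₁ = 2070/77, P₂ = 2913/77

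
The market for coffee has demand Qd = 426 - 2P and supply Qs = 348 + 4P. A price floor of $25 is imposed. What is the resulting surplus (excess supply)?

Equilibrium price would be P* = 13, so the floor at 25 binds.
At P = 25: Qd = 376, Qs = 448.
Surplus = 448 − 376 = 72.

Surplus = 72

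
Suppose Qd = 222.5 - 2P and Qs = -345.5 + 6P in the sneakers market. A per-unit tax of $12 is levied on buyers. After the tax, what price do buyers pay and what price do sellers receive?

Buyers pay $80, sellers receive $68

Pre-tax equilibrium: P* = 71, Q* = 80.5.
Tax on buyers shifts demand to Qd = 222.5 − 2(P + 12) = 198.5 - 2P.
198.5 - 2P = -345.5 + 6P gives seller price Ps = 68; buyers pay Pb = 68 + 12 = 80.
New quantity: Q = 222.5 − 2(80) = 62.5.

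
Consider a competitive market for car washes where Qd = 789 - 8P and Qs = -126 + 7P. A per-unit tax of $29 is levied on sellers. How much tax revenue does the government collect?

Tax revenue = 83839/15

Pre-tax equilibrium: P* = 61, Q* = 301.
Tax on sellers shifts supply to Qs = -126 + 7(P − 29) = -329 + 7P.
789 - 8P = -329 + 7P gives buyer price Pb = 1118/15; sellers receive Ps = 1118/15 − 29 = 683/15.
New quantity: Q = 789 − 8(1118/15) = 2891/15.
Revenue = 29 × 2891/15 = 83839/15.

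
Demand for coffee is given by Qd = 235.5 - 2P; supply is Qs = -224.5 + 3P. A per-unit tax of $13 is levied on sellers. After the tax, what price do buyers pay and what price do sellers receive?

Buyers pay $99.8, sellers receive $86.8

Pre-tax equilibrium: P* = 92, Q* = 51.5.
Tax on sellers shifts supply to Qs = -224.5 + 3(P − 13) = -263.5 + 3P.
235.5 - 2P = -263.5 + 3P gives buyer price Pb = 99.8; sellers receive Ps = 99.8 − 13 = 86.8.
New quantity: Q = 235.5 − 2(99.8) = 35.9.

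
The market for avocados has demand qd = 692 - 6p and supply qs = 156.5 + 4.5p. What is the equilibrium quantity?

q* = 386

Set qd = qs: 692 - 6p = 156.5 + 4.5p.
535.5 = 10.5p, so p* = 51.
q* = 692 − 6(51) = 386.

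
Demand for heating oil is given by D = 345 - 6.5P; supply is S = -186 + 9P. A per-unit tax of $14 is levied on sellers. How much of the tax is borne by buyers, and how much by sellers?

Pre-tax equilibrium: P* = 1062/31, Q* = 3792/31.
Tax on sellers shifts supply to S = -186 + 9(P − 14) = -312 + 9P.
345 - 6.5P = -312 + 9P gives buyer price Pb = 1314/31; sellers receive Ps = 1314/31 − 14 = 880/31.
New quantity: Q = 345 − 6.5(1314/31) = 2154/31.
Buyer burden = 1314/31 − 1062/31 = 252/31; seller burden = 1062/31 − 880/31 = 182/31.

Buyers bear 252/31, sellers bear 182/31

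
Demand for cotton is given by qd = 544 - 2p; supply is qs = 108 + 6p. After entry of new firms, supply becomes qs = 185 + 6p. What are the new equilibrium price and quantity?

Original equilibrium: p* = 54.5, q* = 435.
New equilibrium: 544 - 2p = 185 + 6p, so 359 = 8p and p' = 44.875; q' = 544 − 2(44.875) = 454.25.

p' = 44.875, q' = 454.25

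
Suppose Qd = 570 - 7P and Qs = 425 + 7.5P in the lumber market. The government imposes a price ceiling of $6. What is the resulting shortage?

Equilibrium price would be P* = 10, so the ceiling at 6 binds.
At P = 6: Qd = 570 − 7(6) = 528, Qs = 425 + 7.5(6) = 470.
Shortage = 528 − 470 = 58.

Shortage = 58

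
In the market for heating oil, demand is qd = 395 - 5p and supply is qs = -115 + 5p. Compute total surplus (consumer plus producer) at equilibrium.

Total surplus = 3920

Equilibrium: 395 - 5p = -115 + 5p gives p* = 51, q* = 140.
Demand choke price: p = 79; supply starts at p = 23.
CS = ½(79 − 51)(140) = 1960; PS = ½(51 − 23)(140) = 1960.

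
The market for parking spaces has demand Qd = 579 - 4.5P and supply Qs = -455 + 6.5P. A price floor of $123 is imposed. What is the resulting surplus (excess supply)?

Surplus = 319

Equilibrium price would be P* = 94, so the floor at 123 binds.
At P = 123: Qd = 25.5, Qs = 344.5.
Surplus = 344.5 − 25.5 = 319.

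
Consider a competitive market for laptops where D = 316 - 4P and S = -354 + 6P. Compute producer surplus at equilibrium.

Producer surplus = 192

Equilibrium: 316 - 4P = -354 + 6P gives P* = 67, Q* = 48.
Supply starts at P = 59 (where S = 0).
PS = ½(67 − 59)(48) = 192.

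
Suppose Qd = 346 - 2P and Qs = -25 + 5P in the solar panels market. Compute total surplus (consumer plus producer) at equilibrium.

Equilibrium: 346 - 2P = -25 + 5P gives P* = 53, Q* = 240.
Demand choke price: P = 173; supply starts at P = 5.
CS = ½(173 − 53)(240) = 14400; PS = ½(53 − 5)(240) = 5760.

Total surplus = 20160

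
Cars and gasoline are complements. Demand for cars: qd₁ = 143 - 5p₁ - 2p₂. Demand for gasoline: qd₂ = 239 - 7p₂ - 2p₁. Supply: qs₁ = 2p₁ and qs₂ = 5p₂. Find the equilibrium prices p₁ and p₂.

Market 1: 143 - 5p₁ - 2p₂ = 2p₁ → 7p₁ + 2p₂ = 143.
Market 2: 12p₂ + 2p₁ = 239.
Eliminating p₂: 12×(1) − 2×(2) gives 80p₁ = 1238, so p₁ = 15.475.
Back-substitute into (2): p₂ = (239 − 2×15.475) / 12 = 17.3375.

p₁ = 15.475, p₂ = 17.3375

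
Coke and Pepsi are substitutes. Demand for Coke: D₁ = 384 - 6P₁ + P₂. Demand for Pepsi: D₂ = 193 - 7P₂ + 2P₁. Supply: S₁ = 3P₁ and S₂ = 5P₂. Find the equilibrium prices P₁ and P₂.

P₁ = 4801/106, P₂ = 2505/106

Market 1: 384 - 6P₁ + P₂ = 3P₁ → 9P₁ - P₂ = 384.
Market 2: 12P₂ - 2P₁ = 193.
Eliminating P₂: 12×(1) + 1×(2) gives 106P₁ = 4801, so P₁ = 4801/106.
Back-substitute into (2): P₂ = (193 + 2×4801/106) / 12 = 2505/106.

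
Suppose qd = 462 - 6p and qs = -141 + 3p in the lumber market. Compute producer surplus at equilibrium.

Equilibrium: 462 - 6p = -141 + 3p gives p* = 67, q* = 60.
Supply starts at p = 47 (where qs = 0).
PS = ½(67 − 47)(60) = 600.

Producer surplus = 600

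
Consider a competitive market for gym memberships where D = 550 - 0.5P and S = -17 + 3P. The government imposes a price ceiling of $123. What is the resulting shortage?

Shortage = 136.5

Equilibrium price would be P* = 162, so the ceiling at 123 binds.
At P = 123: D = 550 − 0.5(123) = 488.5, S = -17 + 3(123) = 352.
Shortage = 488.5 − 352 = 136.5.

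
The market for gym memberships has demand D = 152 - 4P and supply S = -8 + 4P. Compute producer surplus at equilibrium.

Producer surplus = 648

Equilibrium: 152 - 4P = -8 + 4P gives P* = 20, Q* = 72.
Supply starts at P = 2 (where S = 0).
PS = ½(20 − 2)(72) = 648.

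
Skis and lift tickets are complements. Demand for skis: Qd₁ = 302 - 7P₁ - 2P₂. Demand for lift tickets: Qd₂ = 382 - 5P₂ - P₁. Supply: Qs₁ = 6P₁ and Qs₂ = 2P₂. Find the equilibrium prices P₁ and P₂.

Market 1: 302 - 7P₁ - 2P₂ = 6P₁ → 13P₁ + 2P₂ = 302.
Market 2: 7P₂ + P₁ = 382.
Eliminating P₂: 7×(1) − 2×(2) gives 89P₁ = 1350, so P₁ = 1350/89.
Back-substitute into (2): P₂ = (382 − 1×1350/89) / 7 = 4664/89.

P₁ = 1350/89, P₂ = 4664/89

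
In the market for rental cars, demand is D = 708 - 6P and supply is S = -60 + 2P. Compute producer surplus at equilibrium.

Producer surplus = 4356

Equilibrium: 708 - 6P = -60 + 2P gives P* = 96, Q* = 132.
Supply starts at P = 30 (where S = 0).
PS = ½(96 − 30)(132) = 4356.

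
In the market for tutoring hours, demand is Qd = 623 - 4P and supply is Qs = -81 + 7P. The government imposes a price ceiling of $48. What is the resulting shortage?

Shortage = 176

Equilibrium price would be P* = 64, so the ceiling at 48 binds.
At P = 48: Qd = 623 − 4(48) = 431, Qs = -81 + 7(48) = 255.
Shortage = 431 − 255 = 176.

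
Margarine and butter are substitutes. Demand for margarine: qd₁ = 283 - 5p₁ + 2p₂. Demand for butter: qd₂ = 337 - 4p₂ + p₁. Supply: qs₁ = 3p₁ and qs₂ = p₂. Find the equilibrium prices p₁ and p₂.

Market 1: 283 - 5p₁ + 2p₂ = 3p₁ → 8p₁ - 2p₂ = 283.
Market 2: 5p₂ - p₁ = 337.
Eliminating p₂: 5×(1) + 2×(2) gives 38p₁ = 2089, so p₁ = 2089/38.
Back-substitute into (2): p₂ = (337 + 1×2089/38) / 5 = 2979/38.

p₁ = 2089/38, p₂ = 2979/38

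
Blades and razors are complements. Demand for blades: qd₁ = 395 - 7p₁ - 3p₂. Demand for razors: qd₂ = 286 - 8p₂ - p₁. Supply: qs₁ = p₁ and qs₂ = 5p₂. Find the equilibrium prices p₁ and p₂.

p₁ = 4277/101, p₂ = 1893/101

Market 1: 395 - 7p₁ - 3p₂ = p₁ → 8p₁ + 3p₂ = 395.
Market 2: 13p₂ + p₁ = 286.
Eliminating p₂: 13×(1) − 3×(2) gives 101p₁ = 4277, so p₁ = 4277/101.
Back-substitute into (2): p₂ = (286 − 1×4277/101) / 13 = 1893/101.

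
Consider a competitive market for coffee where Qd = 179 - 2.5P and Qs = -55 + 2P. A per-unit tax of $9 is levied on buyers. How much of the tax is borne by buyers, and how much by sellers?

Buyers bear $4, sellers bear $5

Pre-tax equilibrium: P* = 52, Q* = 49.
Tax on buyers shifts demand to Qd = 179 − 2.5(P + 9) = 156.5 - 2.5P.
156.5 - 2.5P = -55 + 2P gives seller price Ps = 47; buyers pay Pb = 47 + 9 = 56.
New quantity: Q = 179 − 2.5(56) = 39.
Buyer burden = 56 − 52 = 4; seller burden = 52 − 47 = 5.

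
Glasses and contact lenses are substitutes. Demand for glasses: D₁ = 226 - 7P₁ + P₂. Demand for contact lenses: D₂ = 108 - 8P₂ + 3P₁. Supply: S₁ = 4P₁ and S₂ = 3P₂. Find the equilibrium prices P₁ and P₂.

P₁ = 1297/59, P₂ = 933/59

Market 1: 226 - 7P₁ + P₂ = 4P₁ → 11P₁ - P₂ = 226.
Market 2: 11P₂ - 3P₁ = 108.
Eliminating P₂: 11×(1) + 1×(2) gives 118P₁ = 2594, so P₁ = 1297/59.
Back-substitute into (2): P₂ = (108 + 3×1297/59) / 11 = 933/59.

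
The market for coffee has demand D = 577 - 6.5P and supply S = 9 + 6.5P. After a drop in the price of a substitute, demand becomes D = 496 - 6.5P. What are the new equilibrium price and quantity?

Original equilibrium: P* = 568/13, Q* = 293.
New equilibrium: 496 - 6.5P = 9 + 6.5P, so 487 = 13P and P' = 487/13; Q' = 496 − 6.5(487/13) = 252.5.

P' = 487/13, Q' = 252.5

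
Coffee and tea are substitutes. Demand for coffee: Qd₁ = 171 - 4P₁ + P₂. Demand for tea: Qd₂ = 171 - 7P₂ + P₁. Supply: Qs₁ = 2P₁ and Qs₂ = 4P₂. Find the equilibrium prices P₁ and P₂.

Market 1: 171 - 4P₁ + P₂ = 2P₁ → 6P₁ - P₂ = 171.
Market 2: 11P₂ - P₁ = 171.
Eliminating P₂: 11×(1) + 1×(2) gives 65P₁ = 2052, so P₁ = 2052/65.
Back-substitute into (2): P₂ = (171 + 1×2052/65) / 11 = 1197/65.

P₁ = 2052/65, P₂ = 1197/65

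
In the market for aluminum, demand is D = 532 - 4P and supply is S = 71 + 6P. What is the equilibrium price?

P* = 46.1

Set D = S: 532 - 4P = 71 + 6P.
461 = 10P, so P* = 46.1.
Q* = 532 − 4(46.1) = 347.6.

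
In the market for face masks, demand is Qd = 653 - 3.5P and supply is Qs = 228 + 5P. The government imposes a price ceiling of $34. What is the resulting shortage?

Shortage = 136

Equilibrium price would be P* = 50, so the ceiling at 34 binds.
At P = 34: Qd = 653 − 3.5(34) = 534, Qs = 228 + 5(34) = 398.
Shortage = 534 − 398 = 136.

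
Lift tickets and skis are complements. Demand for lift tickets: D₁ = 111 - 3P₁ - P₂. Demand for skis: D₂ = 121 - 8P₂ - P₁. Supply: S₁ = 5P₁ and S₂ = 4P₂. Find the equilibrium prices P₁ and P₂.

Market 1: 111 - 3P₁ - P₂ = 5P₁ → 8P₁ + P₂ = 111.
Market 2: 12P₂ + P₁ = 121.
Eliminating P₂: 12×(1) − 1×(2) gives 95P₁ = 1211, so P₁ = 1211/95.
Back-substitute into (2): P₂ = (121 − 1×1211/95) / 12 = 857/95.

P₁ = 1211/95, P₂ = 857/95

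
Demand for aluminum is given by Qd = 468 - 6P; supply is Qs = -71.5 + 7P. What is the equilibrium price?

P* = 41.5

Set Qd = Qs: 468 - 6P = -71.5 + 7P.
539.5 = 13P, so P* = 41.5.
Q* = 468 − 6(41.5) = 219.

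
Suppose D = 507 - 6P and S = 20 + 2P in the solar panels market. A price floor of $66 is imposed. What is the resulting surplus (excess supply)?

Equilibrium price would be P* = 60.875, so the floor at 66 binds.
At P = 66: D = 111, S = 152.
Surplus = 152 − 111 = 41.

Surplus = 41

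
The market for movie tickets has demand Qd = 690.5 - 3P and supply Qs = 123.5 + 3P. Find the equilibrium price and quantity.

Set Qd = Qs: 690.5 - 3P = 123.5 + 3P.
567 = 6P, so P* = 94.5.
Q* = 690.5 − 3(94.5) = 407.

P* = 94.5, Q* = 407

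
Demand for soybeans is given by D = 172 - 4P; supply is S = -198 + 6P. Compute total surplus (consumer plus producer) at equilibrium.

Total surplus = 120

Equilibrium: 172 - 4P = -198 + 6P gives P* = 37, Q* = 24.
Demand choke price: P = 43; supply starts at P = 33.
CS = ½(43 − 37)(24) = 72; PS = ½(37 − 33)(24) = 48.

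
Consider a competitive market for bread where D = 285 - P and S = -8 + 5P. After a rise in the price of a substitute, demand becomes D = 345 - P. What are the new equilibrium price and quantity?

Original equilibrium: P* = 293/6, Q* = 1417/6.
New equilibrium: 345 - P = -8 + 5P, so 353 = 6P and P' = 353/6; Q' = 345 − 1(353/6) = 1717/6.

P' = 353/6, Q' = 1717/6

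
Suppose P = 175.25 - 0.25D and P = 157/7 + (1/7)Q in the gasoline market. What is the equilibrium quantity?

Q* = 389

Set the two price expressions equal: 175.25 - 0.25Q = 157/7 + (1/7)Q.
4279/28 = (11/28)Q, so Q* = 389.
P* = 175.25 − (0.25)(389) = 78.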